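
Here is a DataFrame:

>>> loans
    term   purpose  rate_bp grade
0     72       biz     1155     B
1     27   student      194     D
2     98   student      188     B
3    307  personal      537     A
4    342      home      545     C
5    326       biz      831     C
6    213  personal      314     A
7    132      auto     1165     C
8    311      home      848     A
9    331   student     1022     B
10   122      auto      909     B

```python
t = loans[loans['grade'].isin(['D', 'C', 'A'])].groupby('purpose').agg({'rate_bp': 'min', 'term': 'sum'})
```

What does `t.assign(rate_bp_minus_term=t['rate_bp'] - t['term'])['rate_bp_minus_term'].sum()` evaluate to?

filter rows where grade in ['D', 'C', 'A']:
   term   purpose  rate_bp grade
1    27   student      194     D
3   307  personal      537     A
4   342      home      545     C
5   326       biz      831     C
6   213  personal      314     A
7   132      auto     1165     C
8   311      home      848     A
group by purpose: min(rate_bp), sum(term):
          rate_bp  term
purpose                
auto         1165   132
biz           831   326
home          545   653
personal      314   520
student       194    27
add column rate_bp_minus_term = t['rate_bp'] - t['term']:
          rate_bp  term  rate_bp_minus_term
purpose                                    
auto         1165   132                1033
biz           831   326                 505
home          545   653                -108
personal      314   520                -206
student       194    27                 167

1391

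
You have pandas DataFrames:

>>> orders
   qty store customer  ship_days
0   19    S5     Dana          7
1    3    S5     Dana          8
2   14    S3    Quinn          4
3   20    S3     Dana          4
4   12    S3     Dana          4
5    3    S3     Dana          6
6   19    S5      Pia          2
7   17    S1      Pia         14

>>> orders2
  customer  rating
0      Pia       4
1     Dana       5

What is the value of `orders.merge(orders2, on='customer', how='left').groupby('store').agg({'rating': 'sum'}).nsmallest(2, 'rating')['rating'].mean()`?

merge on 'customer' (how='left') → 8 rows:
   qty store customer  ship_days  rating
0   19    S5     Dana          7     5.0
1    3    S5     Dana          8     5.0
2   14    S3    Quinn          4     NaN
3   20    S3     Dana          4     5.0
4   12    S3     Dana          4     5.0
5    3    S3     Dana          6     5.0
6   19    S5      Pia          2     4.0
7   17    S1      Pia         14     4.0
group by store, sum of rating:
       rating
store        
S1        4.0
S3       15.0
S5       14.0
take 2 rows with smallest rating:
       rating
store        
S1        4.0
S5       14.0
Hence 9.0.

9.0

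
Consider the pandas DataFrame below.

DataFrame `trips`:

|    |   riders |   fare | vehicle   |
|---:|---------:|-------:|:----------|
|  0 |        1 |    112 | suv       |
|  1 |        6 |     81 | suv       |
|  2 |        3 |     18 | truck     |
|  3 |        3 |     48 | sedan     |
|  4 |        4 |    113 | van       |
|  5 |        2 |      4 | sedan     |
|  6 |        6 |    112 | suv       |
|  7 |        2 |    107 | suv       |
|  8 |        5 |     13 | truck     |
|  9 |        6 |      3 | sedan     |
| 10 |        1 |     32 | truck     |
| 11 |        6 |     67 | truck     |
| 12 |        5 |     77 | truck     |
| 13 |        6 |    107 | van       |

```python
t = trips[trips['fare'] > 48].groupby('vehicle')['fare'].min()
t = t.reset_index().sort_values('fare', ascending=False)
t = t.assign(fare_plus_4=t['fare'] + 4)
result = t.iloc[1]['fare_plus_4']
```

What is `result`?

85

filter rows where fare > 48:
    riders  fare vehicle
0        1   112     suv
1        6    81     suv
4        4   113     van
6        6   112     suv
7        2   107     suv
11       6    67   truck
12       5    77   truck
13       6   107     van
group by vehicle, min of fare:
vehicle
suv       81
truck     67
van      107
Name: fare, dtype: int64
reset_index():
  vehicle  fare
0     suv    81
1   truck    67
2     van   107
sort by fare descending:
  vehicle  fare
2     van   107
0     suv    81
1   truck    67
add column fare_plus_4 = t['fare'] + 4:
  vehicle  fare  fare_plus_4
2     van   107          111
0     suv    81           85
1   truck    67           71
So iloc[1]['fare_plus_4'] = 85.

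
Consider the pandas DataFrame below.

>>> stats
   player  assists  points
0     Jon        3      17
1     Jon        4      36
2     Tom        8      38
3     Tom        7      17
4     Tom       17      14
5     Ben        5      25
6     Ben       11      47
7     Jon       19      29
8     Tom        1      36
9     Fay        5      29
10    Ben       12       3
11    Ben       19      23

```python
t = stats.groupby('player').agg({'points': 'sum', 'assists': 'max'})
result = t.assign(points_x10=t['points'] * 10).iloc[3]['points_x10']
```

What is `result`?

1050

group by player: sum(points), max(assists):
        points  assists
player                 
Ben         98       19
Fay         29        5
Jon         82       19
Tom        105       17
add column points_x10 = t['points'] * 10:
        points  assists  points_x10
player                             
Ben         98       19         980
Fay         29        5         290
Jon         82       19         820
Tom        105       17        1050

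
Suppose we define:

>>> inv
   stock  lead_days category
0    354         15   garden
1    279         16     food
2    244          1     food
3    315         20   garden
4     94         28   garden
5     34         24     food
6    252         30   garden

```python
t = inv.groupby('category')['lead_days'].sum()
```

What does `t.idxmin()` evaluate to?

group by category, sum of lead_days:
category
food      41
garden    93
Name: lead_days, dtype: int64
Finally, label with the smallest value = food.

food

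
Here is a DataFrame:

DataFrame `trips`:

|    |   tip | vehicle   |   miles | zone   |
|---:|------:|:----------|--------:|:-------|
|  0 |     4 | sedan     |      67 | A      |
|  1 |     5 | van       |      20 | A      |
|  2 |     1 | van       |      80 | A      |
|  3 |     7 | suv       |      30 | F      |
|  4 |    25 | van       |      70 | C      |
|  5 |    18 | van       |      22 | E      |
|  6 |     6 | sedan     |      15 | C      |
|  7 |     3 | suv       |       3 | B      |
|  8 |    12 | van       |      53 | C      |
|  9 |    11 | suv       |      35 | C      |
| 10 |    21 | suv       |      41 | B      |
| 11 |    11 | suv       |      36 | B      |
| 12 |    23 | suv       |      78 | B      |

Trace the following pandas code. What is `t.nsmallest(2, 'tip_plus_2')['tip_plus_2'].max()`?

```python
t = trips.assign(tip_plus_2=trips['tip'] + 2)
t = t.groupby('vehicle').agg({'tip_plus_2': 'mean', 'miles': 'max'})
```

14.2

add column tip_plus_2 = trips['tip'] + 2:
    tip vehicle  miles zone  tip_plus_2
0     4   sedan     67    A           6
1     5     van     20    A           7
2     1     van     80    A           3
3     7     suv     30    F           9
4    25     van     70    C          27
5    18     van     22    E          20
6     6   sedan     15    C           8
7     3     suv      3    B           5
8    12     van     53    C          14
9    11     suv     35    C          13
10   21     suv     41    B          23
11   11     suv     36    B          13
12   23     suv     78    B          25
group by vehicle: mean(tip_plus_2), max(miles):
         tip_plus_2  miles
vehicle                   
sedan      7.000000     67
suv       14.666667     78
van       14.200000     80
take 2 rows with smallest tip_plus_2:
         tip_plus_2  miles
vehicle                   
sedan           7.0     67
van            14.2     80
Then the max of column 'tip_plus_2': 14.2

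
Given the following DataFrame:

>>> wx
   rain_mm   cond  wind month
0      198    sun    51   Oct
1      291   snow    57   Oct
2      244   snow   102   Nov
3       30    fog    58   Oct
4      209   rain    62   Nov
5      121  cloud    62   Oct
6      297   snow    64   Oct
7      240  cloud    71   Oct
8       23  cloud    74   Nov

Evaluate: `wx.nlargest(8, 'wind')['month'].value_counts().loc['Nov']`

3

take 8 rows with largest wind:
   rain_mm   cond  wind month
2      244   snow   102   Nov
8       23  cloud    74   Nov
7      240  cloud    71   Oct
6      297   snow    64   Oct
4      209   rain    62   Nov
5      121  cloud    62   Oct
3       30    fog    58   Oct
1      291   snow    57   Oct
value_counts of month:
month
Oct    5
Nov    3
Name: count, dtype: int64
Hence 3.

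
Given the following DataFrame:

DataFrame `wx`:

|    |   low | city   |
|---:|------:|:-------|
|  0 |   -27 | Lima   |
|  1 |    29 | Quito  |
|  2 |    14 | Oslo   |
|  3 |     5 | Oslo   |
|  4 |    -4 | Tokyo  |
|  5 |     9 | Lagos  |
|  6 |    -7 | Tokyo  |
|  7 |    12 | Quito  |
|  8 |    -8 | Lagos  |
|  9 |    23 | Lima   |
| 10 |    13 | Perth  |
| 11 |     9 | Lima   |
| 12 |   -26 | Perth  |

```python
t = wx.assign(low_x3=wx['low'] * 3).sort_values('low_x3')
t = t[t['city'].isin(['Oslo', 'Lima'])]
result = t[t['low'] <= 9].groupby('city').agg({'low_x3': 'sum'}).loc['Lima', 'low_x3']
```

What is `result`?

add column low_x3 = wx['low'] * 3:
    low   city  low_x3
0   -27   Lima     -81
1    29  Quito      87
2    14   Oslo      42
3     5   Oslo      15
4    -4  Tokyo     -12
5     9  Lagos      27
6    -7  Tokyo     -21
7    12  Quito      36
8    -8  Lagos     -24
9    23   Lima      69
10   13  Perth      39
11    9   Lima      27
12  -26  Perth     -78
sort by low_x3:
    low   city  low_x3
0   -27   Lima     -81
12  -26  Perth     -78
8    -8  Lagos     -24
6    -7  Tokyo     -21
4    -4  Tokyo     -12
3     5   Oslo      15
5     9  Lagos      27
11    9   Lima      27
7    12  Quito      36
10   13  Perth      39
2    14   Oslo      42
9    23   Lima      69
1    29  Quito      87
filter rows where city in ['Oslo', 'Lima']:
    low  city  low_x3
0   -27  Lima     -81
3     5  Oslo      15
11    9  Lima      27
2    14  Oslo      42
9    23  Lima      69
filter rows where low <= 9:
    low  city  low_x3
0   -27  Lima     -81
3     5  Oslo      15
11    9  Lima      27
group by city, sum of low_x3:
      low_x3
city        
Lima     -54
Oslo      15

-54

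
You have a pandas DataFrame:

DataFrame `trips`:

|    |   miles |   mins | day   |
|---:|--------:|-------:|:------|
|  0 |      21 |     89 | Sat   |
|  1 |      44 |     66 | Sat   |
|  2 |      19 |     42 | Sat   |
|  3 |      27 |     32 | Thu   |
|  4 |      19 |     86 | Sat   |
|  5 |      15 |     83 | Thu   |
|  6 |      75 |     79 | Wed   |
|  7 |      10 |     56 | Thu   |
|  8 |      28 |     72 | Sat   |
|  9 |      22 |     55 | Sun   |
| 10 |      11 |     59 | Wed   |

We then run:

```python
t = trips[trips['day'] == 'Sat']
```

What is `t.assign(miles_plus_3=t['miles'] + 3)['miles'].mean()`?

26.2

filter rows where day == 'Sat':
   miles  mins  day
0     21    89  Sat
1     44    66  Sat
2     19    42  Sat
4     19    86  Sat
8     28    72  Sat
add column miles_plus_3 = t['miles'] + 3:
   miles  mins  day  miles_plus_3
0     21    89  Sat            24
1     44    66  Sat            47
2     19    42  Sat            22
4     19    86  Sat            22
8     28    72  Sat            31
Then the mean of column 'miles': 26.2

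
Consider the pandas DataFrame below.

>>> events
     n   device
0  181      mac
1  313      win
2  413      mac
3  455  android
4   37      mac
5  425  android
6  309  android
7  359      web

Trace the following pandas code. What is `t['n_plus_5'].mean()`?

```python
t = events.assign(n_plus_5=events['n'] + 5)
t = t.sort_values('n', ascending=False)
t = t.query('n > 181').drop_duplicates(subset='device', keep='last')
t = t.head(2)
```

add column n_plus_5 = events['n'] + 5:
     n   device  n_plus_5
0  181      mac       186
1  313      win       318
2  413      mac       418
3  455  android       460
4   37      mac        42
5  425  android       430
6  309  android       314
7  359      web       364
sort by n descending:
     n   device  n_plus_5
3  455  android       460
5  425  android       430
2  413      mac       418
7  359      web       364
1  313      win       318
6  309  android       314
0  181      mac       186
4   37      mac        42
filter rows where n > 181:
     n   device  n_plus_5
3  455  android       460
5  425  android       430
2  413      mac       418
7  359      web       364
1  313      win       318
6  309  android       314
drop duplicate device (keep=last):
     n   device  n_plus_5
2  413      mac       418
7  359      web       364
1  313      win       318
6  309  android       314
take first 2 rows:
     n device  n_plus_5
2  413    mac       418
7  359    web       364

391.0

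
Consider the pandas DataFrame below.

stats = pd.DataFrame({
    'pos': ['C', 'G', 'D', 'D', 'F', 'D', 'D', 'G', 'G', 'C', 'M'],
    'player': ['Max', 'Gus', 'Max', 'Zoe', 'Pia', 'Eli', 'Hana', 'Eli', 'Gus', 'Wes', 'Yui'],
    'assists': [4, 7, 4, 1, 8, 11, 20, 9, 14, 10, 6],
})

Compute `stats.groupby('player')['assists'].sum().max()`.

21

group by player, sum of assists:
player
Eli     20
Gus     21
Hana    20
Max      8
Pia      8
Wes     10
Yui      6
Zoe      1
Name: assists, dtype: int64
Hence 21.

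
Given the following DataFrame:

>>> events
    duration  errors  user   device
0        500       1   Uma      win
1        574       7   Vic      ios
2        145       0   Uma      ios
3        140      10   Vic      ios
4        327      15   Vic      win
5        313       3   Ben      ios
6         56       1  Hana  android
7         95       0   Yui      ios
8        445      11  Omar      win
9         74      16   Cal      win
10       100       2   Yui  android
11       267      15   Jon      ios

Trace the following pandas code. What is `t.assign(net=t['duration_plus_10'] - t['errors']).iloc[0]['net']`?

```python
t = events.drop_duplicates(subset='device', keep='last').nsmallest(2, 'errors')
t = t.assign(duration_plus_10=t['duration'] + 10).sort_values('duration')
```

108

drop duplicate device (keep=last):
    duration  errors user   device
9         74      16  Cal      win
10       100       2  Yui  android
11       267      15  Jon      ios
take 2 rows with smallest errors:
    duration  errors user   device
10       100       2  Yui  android
11       267      15  Jon      ios
add column duration_plus_10 = t['duration'] + 10:
    duration  errors user   device  duration_plus_10
10       100       2  Yui  android               110
11       267      15  Jon      ios               277
sort by duration:
    duration  errors user   device  duration_plus_10
10       100       2  Yui  android               110
11       267      15  Jon      ios               277
add column net = t['duration_plus_10'] - t['errors']:
    duration  errors user   device  duration_plus_10  net
10       100       2  Yui  android               110  108
11       267      15  Jon      ios               277  262
Reading off the value at position 0, column 'net', we get 108.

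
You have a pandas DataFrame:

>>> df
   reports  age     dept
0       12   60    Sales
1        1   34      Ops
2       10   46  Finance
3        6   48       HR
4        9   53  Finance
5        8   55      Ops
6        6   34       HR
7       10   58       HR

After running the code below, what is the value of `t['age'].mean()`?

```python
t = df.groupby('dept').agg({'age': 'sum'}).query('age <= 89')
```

74.5

group by dept, sum of age:
         age
dept        
Finance   99
HR       140
Ops       89
Sales     60
filter rows where age <= 89:
       age
dept      
Ops     89
Sales   60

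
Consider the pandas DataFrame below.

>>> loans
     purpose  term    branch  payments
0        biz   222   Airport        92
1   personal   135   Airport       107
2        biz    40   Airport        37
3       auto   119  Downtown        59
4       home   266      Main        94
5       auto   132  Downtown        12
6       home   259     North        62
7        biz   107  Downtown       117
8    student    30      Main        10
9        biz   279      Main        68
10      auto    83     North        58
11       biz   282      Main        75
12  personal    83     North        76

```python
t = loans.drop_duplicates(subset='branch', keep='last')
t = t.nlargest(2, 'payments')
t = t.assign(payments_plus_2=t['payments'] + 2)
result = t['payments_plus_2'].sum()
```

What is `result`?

197

drop duplicate branch (keep=last):
     purpose  term    branch  payments
2        biz    40   Airport        37
7        biz   107  Downtown       117
11       biz   282      Main        75
12  personal    83     North        76
take 2 rows with largest payments:
     purpose  term    branch  payments
7        biz   107  Downtown       117
12  personal    83     North        76
add column payments_plus_2 = t['payments'] + 2:
     purpose  term    branch  payments  payments_plus_2
7        biz   107  Downtown       117              119
12  personal    83     North        76               78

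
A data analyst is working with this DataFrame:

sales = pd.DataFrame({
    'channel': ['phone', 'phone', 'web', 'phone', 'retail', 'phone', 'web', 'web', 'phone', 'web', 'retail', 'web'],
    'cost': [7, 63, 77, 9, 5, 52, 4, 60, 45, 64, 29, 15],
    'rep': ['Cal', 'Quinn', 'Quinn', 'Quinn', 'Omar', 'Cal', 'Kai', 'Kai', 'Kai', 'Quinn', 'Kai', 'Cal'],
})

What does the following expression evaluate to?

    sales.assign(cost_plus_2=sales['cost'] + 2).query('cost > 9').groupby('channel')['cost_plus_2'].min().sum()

95

add column cost_plus_2 = sales['cost'] + 2:
   channel  cost    rep  cost_plus_2
0    phone     7    Cal            9
1    phone    63  Quinn           65
2      web    77  Quinn           79
3    phone     9  Quinn           11
4   retail     5   Omar            7
5    phone    52    Cal           54
6      web     4    Kai            6
7      web    60    Kai           62
8    phone    45    Kai           47
9      web    64  Quinn           66
10  retail    29    Kai           31
11     web    15    Cal           17
filter rows where cost > 9:
   channel  cost    rep  cost_plus_2
1    phone    63  Quinn           65
2      web    77  Quinn           79
5    phone    52    Cal           54
7      web    60    Kai           62
8    phone    45    Kai           47
9      web    64  Quinn           66
10  retail    29    Kai           31
11     web    15    Cal           17
group by channel, min of cost_plus_2:
channel
phone     47
retail    31
web       17
Name: cost_plus_2, dtype: int64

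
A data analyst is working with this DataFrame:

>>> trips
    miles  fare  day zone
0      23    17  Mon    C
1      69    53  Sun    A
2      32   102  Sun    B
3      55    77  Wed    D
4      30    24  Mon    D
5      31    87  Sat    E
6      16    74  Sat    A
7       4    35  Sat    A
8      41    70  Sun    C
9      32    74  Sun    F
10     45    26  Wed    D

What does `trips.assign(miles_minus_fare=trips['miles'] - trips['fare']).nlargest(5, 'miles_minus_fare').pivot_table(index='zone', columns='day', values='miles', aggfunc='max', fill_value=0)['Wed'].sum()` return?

add column miles_minus_fare = trips['miles'] - trips['fare']:
    miles  fare  day zone  miles_minus_fare
0      23    17  Mon    C                 6
1      69    53  Sun    A                16
2      32   102  Sun    B               -70
3      55    77  Wed    D               -22
4      30    24  Mon    D                 6
5      31    87  Sat    E               -56
6      16    74  Sat    A               -58
7       4    35  Sat    A               -31
8      41    70  Sun    C               -29
9      32    74  Sun    F               -42
10     45    26  Wed    D                19
take 5 rows with largest miles_minus_fare:
    miles  fare  day zone  miles_minus_fare
10     45    26  Wed    D                19
1      69    53  Sun    A                16
0      23    17  Mon    C                 6
4      30    24  Mon    D                 6
3      55    77  Wed    D               -22
pivot: rows=zone, cols=day, max(miles):
day   Mon  Sun  Wed
zone               
A       0   69    0
C      23    0    0
D      30    0   55

55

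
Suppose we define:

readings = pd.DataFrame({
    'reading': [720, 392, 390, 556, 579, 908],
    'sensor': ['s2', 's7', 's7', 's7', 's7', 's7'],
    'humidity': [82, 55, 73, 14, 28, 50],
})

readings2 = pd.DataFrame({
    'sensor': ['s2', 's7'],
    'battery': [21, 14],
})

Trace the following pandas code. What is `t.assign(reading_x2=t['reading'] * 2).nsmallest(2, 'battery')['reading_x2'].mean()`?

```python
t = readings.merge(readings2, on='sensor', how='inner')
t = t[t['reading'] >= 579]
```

1487.0

merge on 'sensor' (how='inner') → 6 rows:
   reading sensor  humidity  battery
0      720     s2        82       21
1      392     s7        55       14
2      390     s7        73       14
3      556     s7        14       14
4      579     s7        28       14
5      908     s7        50       14
filter rows where reading >= 579:
   reading sensor  humidity  battery
0      720     s2        82       21
4      579     s7        28       14
5      908     s7        50       14
add column reading_x2 = t['reading'] * 2:
   reading sensor  humidity  battery  reading_x2
0      720     s2        82       21        1440
4      579     s7        28       14        1158
5      908     s7        50       14        1816
take 2 rows with smallest battery:
   reading sensor  humidity  battery  reading_x2
4      579     s7        28       14        1158
5      908     s7        50       14        1816
Finally, mean of column 'reading_x2' = 1487.0.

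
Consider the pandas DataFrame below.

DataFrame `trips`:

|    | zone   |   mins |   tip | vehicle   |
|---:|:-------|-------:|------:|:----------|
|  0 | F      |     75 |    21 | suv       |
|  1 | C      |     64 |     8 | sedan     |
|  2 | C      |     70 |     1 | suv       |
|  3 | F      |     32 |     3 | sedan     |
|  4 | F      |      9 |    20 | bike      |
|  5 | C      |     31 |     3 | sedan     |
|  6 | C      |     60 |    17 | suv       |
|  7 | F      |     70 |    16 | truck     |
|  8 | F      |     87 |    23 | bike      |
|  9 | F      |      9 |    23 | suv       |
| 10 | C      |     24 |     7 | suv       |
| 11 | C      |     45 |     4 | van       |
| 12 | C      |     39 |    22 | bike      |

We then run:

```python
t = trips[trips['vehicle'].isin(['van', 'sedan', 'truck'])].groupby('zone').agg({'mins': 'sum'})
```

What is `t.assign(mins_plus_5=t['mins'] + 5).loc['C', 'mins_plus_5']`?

filter rows where vehicle in ['van', 'sedan', 'truck']:
   zone  mins  tip vehicle
1     C    64    8   sedan
3     F    32    3   sedan
5     C    31    3   sedan
7     F    70   16   truck
11    C    45    4     van
group by zone, sum of mins:
      mins
zone      
C      140
F      102
add column mins_plus_5 = t['mins'] + 5:
      mins  mins_plus_5
zone                   
C      140          145
F      102          107
Finally, value at row 'C', column 'mins_plus_5' = 145.

145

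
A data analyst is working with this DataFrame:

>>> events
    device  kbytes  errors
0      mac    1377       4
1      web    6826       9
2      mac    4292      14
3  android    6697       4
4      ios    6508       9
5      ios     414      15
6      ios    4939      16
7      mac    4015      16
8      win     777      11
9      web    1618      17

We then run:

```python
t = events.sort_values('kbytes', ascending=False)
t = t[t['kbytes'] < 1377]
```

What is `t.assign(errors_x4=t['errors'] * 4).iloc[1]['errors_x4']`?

sort by kbytes descending:
    device  kbytes  errors
1      web    6826       9
3  android    6697       4
4      ios    6508       9
6      ios    4939      16
2      mac    4292      14
7      mac    4015      16
9      web    1618      17
0      mac    1377       4
8      win     777      11
5      ios     414      15
filter rows where kbytes < 1377:
  device  kbytes  errors
8    win     777      11
5    ios     414      15
add column errors_x4 = t['errors'] * 4:
  device  kbytes  errors  errors_x4
8    win     777      11         44
5    ios     414      15         60
So iloc[1]['errors_x4'] = 60.

60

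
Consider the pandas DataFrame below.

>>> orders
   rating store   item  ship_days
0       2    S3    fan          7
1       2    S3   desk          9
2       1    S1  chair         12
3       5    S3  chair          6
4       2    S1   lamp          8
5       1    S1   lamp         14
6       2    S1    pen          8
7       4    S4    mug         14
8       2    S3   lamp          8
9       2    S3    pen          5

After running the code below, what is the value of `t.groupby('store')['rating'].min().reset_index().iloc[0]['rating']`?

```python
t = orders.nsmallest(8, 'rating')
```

1

take 8 rows with smallest rating:
   rating store   item  ship_days
2       1    S1  chair         12
5       1    S1   lamp         14
0       2    S3    fan          7
1       2    S3   desk          9
4       2    S1   lamp          8
6       2    S1    pen          8
8       2    S3   lamp          8
9       2    S3    pen          5
group by store, min of rating:
store
S1    1
S3    2
Name: rating, dtype: int64
reset_index():
  store  rating
0    S1       1
1    S3       2
Hence 1.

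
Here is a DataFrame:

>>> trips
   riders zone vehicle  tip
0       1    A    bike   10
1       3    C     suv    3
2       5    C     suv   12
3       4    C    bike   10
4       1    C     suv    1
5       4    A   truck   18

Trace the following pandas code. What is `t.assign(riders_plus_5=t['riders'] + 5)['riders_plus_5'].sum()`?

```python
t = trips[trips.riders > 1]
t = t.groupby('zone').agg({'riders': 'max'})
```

filter rows where riders > 1:
   riders zone vehicle  tip
1       3    C     suv    3
2       5    C     suv   12
3       4    C    bike   10
5       4    A   truck   18
group by zone, max of riders:
      riders
zone        
A          4
C          5
add column riders_plus_5 = t['riders'] + 5:
      riders  riders_plus_5
zone                       
A          4              9
C          5             10

19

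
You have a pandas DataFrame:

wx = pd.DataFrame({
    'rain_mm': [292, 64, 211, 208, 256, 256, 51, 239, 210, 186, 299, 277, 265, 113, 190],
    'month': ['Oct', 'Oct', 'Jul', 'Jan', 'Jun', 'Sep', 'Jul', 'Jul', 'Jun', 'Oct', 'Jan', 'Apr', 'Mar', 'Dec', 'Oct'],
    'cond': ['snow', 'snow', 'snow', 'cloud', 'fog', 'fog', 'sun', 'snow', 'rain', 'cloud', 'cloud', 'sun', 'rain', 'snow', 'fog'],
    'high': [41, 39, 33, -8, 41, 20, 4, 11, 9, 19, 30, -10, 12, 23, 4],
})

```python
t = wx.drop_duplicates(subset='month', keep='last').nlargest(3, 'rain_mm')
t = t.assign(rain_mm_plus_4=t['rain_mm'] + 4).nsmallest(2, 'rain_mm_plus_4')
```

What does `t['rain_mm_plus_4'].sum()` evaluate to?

drop duplicate month (keep=last):
    rain_mm month   cond  high
5       256   Sep    fog    20
7       239   Jul   snow    11
8       210   Jun   rain     9
10      299   Jan  cloud    30
11      277   Apr    sun   -10
12      265   Mar   rain    12
13      113   Dec   snow    23
14      190   Oct    fog     4
take 3 rows with largest rain_mm:
    rain_mm month   cond  high
10      299   Jan  cloud    30
11      277   Apr    sun   -10
12      265   Mar   rain    12
add column rain_mm_plus_4 = t['rain_mm'] + 4:
    rain_mm month   cond  high  rain_mm_plus_4
10      299   Jan  cloud    30             303
11      277   Apr    sun   -10             281
12      265   Mar   rain    12             269
take 2 rows with smallest rain_mm_plus_4:
    rain_mm month  cond  high  rain_mm_plus_4
12      265   Mar  rain    12             269
11      277   Apr   sun   -10             281
The sum of column 'rain_mm_plus_4' is 550.

550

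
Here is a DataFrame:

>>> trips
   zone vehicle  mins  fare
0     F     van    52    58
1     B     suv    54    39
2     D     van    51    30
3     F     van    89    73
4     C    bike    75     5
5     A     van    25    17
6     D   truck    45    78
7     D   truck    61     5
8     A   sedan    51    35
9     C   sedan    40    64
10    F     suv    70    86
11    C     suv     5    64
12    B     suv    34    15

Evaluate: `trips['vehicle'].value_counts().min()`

1

value_counts of vehicle:
vehicle
van      4
suv      4
truck    2
sedan    2
bike     1
Name: count, dtype: int64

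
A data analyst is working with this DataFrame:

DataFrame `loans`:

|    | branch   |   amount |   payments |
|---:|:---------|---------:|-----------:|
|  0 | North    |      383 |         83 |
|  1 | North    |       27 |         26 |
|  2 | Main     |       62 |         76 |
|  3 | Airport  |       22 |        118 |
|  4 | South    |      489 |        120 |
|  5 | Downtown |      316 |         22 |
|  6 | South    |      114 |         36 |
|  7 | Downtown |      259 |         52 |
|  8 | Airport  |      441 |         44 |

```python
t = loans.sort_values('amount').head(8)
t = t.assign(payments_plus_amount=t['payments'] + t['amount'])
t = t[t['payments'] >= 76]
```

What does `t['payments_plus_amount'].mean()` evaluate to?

248.0

sort by amount:
     branch  amount  payments
3   Airport      22       118
1     North      27        26
2      Main      62        76
6     South     114        36
7  Downtown     259        52
5  Downtown     316        22
0     North     383        83
8   Airport     441        44
4     South     489       120
take first 8 rows:
     branch  amount  payments
3   Airport      22       118
1     North      27        26
2      Main      62        76
6     South     114        36
7  Downtown     259        52
5  Downtown     316        22
0     North     383        83
8   Airport     441        44
add column payments_plus_amount = t['payments'] + t['amount']:
     branch  amount  payments  payments_plus_amount
3   Airport      22       118                   140
1     North      27        26                    53
2      Main      62        76                   138
6     South     114        36                   150
7  Downtown     259        52                   311
5  Downtown     316        22                   338
0     North     383        83                   466
8   Airport     441        44                   485
filter rows where payments >= 76:
    branch  amount  payments  payments_plus_amount
3  Airport      22       118                   140
2     Main      62        76                   138
0    North     383        83                   466
So mean() = 248.0.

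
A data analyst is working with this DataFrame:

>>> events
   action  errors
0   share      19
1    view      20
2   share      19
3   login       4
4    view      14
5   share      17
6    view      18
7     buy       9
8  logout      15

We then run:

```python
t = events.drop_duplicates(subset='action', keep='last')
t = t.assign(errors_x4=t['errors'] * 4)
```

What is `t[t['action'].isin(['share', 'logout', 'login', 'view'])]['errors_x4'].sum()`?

drop duplicate action (keep=last):
   action  errors
3   login       4
5   share      17
6    view      18
7     buy       9
8  logout      15
add column errors_x4 = t['errors'] * 4:
   action  errors  errors_x4
3   login       4         16
5   share      17         68
6    view      18         72
7     buy       9         36
8  logout      15         60
filter rows where action in ['share', 'logout', 'login', 'view']:
   action  errors  errors_x4
3   login       4         16
5   share      17         68
6    view      18         72
8  logout      15         60
Finally, sum of column 'errors_x4' = 216.

216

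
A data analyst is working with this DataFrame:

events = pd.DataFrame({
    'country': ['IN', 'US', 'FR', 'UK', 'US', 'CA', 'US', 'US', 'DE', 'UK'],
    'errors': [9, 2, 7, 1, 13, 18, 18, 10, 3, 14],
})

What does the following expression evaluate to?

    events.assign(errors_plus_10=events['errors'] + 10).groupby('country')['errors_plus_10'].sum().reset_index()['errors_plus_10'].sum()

195

add column errors_plus_10 = events['errors'] + 10:
  country  errors  errors_plus_10
0      IN       9              19
1      US       2              12
2      FR       7              17
3      UK       1              11
4      US      13              23
5      CA      18              28
6      US      18              28
7      US      10              20
8      DE       3              13
9      UK      14              24
group by country, sum of errors_plus_10:
country
CA    28
DE    13
FR    17
IN    19
UK    35
US    83
Name: errors_plus_10, dtype: int64
reset_index():
  country  errors_plus_10
0      CA              28
1      DE              13
2      FR              17
3      IN              19
4      UK              35
5      US              83
Hence 195.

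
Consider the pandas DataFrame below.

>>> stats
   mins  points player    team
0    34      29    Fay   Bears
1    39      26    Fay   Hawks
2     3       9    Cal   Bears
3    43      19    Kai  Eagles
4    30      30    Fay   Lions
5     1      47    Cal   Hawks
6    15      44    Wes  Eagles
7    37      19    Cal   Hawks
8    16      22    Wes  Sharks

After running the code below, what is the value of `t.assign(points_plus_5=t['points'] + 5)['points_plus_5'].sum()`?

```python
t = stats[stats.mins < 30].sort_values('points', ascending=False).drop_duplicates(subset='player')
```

filter rows where mins < 30:
   mins  points player    team
2     3       9    Cal   Bears
5     1      47    Cal   Hawks
6    15      44    Wes  Eagles
8    16      22    Wes  Sharks
sort by points descending:
   mins  points player    team
5     1      47    Cal   Hawks
6    15      44    Wes  Eagles
8    16      22    Wes  Sharks
2     3       9    Cal   Bears
drop duplicate player (keep=first):
   mins  points player    team
5     1      47    Cal   Hawks
6    15      44    Wes  Eagles
add column points_plus_5 = t['points'] + 5:
   mins  points player    team  points_plus_5
5     1      47    Cal   Hawks             52
6    15      44    Wes  Eagles             49

101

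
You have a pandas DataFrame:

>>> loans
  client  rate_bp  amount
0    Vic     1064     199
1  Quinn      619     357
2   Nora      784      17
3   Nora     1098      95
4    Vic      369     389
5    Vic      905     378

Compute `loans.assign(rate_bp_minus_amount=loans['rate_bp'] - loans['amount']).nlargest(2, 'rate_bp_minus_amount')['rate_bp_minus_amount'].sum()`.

1868

add column rate_bp_minus_amount = loans['rate_bp'] - loans['amount']:
  client  rate_bp  amount  rate_bp_minus_amount
0    Vic     1064     199                   865
1  Quinn      619     357                   262
2   Nora      784      17                   767
3   Nora     1098      95                  1003
4    Vic      369     389                   -20
5    Vic      905     378                   527
take 2 rows with largest rate_bp_minus_amount:
  client  rate_bp  amount  rate_bp_minus_amount
3   Nora     1098      95                  1003
0    Vic     1064     199                   865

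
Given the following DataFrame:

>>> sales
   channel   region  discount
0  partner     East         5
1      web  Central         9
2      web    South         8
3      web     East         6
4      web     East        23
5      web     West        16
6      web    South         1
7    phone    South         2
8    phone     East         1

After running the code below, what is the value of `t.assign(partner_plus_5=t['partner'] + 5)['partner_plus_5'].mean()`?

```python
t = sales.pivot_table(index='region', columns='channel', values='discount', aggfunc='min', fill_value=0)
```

pivot: rows=region, cols=channel, min(discount):
channel  partner  phone  web
region                      
Central        0      0    9
East           5      1    6
South          0      2    1
West           0      0   16
add column partner_plus_5 = t['partner'] + 5:
channel  partner  phone  web  partner_plus_5
region                                      
Central        0      0    9               5
East           5      1    6              10
South          0      2    1               5
West           0      0   16               5

6.25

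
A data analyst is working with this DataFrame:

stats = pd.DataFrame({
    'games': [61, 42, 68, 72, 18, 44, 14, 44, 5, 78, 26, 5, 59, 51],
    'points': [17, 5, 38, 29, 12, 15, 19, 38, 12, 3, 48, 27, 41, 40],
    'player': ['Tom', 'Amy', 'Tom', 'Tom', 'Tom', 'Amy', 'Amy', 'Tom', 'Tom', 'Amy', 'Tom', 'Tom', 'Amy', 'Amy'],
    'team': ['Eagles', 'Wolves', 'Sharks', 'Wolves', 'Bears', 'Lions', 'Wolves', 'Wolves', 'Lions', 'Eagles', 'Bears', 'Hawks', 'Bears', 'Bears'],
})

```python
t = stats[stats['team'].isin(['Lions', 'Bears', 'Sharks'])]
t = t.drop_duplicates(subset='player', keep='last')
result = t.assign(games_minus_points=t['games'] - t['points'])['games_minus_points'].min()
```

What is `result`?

-22

filter rows where team in ['Lions', 'Bears', 'Sharks']:
    games  points player    team
2      68      38    Tom  Sharks
4      18      12    Tom   Bears
5      44      15    Amy   Lions
8       5      12    Tom   Lions
10     26      48    Tom   Bears
12     59      41    Amy   Bears
13     51      40    Amy   Bears
drop duplicate player (keep=last):
    games  points player   team
10     26      48    Tom  Bears
13     51      40    Amy  Bears
add column games_minus_points = t['games'] - t['points']:
    games  points player   team  games_minus_points
10     26      48    Tom  Bears                 -22
13     51      40    Amy  Bears                  11
Hence -22.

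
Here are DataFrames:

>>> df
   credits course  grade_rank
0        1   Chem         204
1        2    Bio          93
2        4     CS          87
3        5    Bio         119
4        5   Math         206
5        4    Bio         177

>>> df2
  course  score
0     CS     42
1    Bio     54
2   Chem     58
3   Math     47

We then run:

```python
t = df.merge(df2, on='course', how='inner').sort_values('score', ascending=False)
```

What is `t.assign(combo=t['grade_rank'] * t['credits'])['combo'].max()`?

merge on 'course' (how='inner') → 6 rows:
   credits course  grade_rank  score
0        1   Chem         204     58
1        2    Bio          93     54
2        4     CS          87     42
3        5    Bio         119     54
4        5   Math         206     47
5        4    Bio         177     54
sort by score descending:
   credits course  grade_rank  score
0        1   Chem         204     58
1        2    Bio          93     54
3        5    Bio         119     54
5        4    Bio         177     54
4        5   Math         206     47
2        4     CS          87     42
add column combo = t['grade_rank'] * t['credits']:
   credits course  grade_rank  score  combo
0        1   Chem         204     58    204
1        2    Bio          93     54    186
3        5    Bio         119     54    595
5        4    Bio         177     54    708
4        5   Math         206     47   1030
2        4     CS          87     42    348

1030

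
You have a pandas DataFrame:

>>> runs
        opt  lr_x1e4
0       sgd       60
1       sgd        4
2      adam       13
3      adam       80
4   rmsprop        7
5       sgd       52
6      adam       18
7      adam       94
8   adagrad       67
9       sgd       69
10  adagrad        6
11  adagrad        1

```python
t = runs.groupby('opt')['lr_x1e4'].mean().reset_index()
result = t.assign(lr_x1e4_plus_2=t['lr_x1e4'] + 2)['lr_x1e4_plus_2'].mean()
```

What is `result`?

34.2916666667

group by opt, mean of lr_x1e4:
opt
adagrad    24.666667
adam       51.250000
rmsprop     7.000000
sgd        46.250000
Name: lr_x1e4, dtype: float64
reset_index():
       opt    lr_x1e4
0  adagrad  24.666667
1     adam  51.250000
2  rmsprop   7.000000
3      sgd  46.250000
add column lr_x1e4_plus_2 = t['lr_x1e4'] + 2:
       opt    lr_x1e4  lr_x1e4_plus_2
0  adagrad  24.666667       26.666667
1     adam  51.250000       53.250000
2  rmsprop   7.000000        9.000000
3      sgd  46.250000       48.250000
Then the mean of column 'lr_x1e4_plus_2': 34.2916666667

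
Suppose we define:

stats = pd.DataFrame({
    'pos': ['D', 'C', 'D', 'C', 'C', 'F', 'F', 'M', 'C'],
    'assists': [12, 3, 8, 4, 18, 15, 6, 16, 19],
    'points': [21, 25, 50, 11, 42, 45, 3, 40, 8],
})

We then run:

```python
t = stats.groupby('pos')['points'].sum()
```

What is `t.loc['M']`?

group by pos, sum of points:
pos
C    86
D    71
F    48
M    40
Name: points, dtype: int64
value at index 'M' → 40

40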